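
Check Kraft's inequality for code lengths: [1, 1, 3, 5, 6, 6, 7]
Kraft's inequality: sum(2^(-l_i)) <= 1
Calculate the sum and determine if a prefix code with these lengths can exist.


Sum = 2^(-1) + 2^(-1) + 2^(-3) + 2^(-5) + 2^(-6) + 2^(-6) + 2^(-7)
    = 0.5 + 0.5 + 0.125 + 0.03125 + 0.015625 + 0.015625 + 0.0078125
    = 153/128 = 1.1953125
Since 1.1953125 > 1, Kraft's inequality is NOT satisfied.
A prefix code with these lengths CANNOT exist.

Kraft sum = 1.1953125. Not satisfied.


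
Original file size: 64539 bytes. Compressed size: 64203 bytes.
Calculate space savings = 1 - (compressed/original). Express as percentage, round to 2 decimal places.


ratio = compressed/original = 64203/64539 = 0.994794
savings = 1 - ratio = 1 - 0.994794 = 0.005206
as a percentage: 0.005206 * 100 = 0.52%

Space savings = 1 - 64203/64539 = 0.52%


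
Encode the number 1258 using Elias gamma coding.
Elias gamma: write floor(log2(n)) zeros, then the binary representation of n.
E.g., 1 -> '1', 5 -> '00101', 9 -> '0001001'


num_bits = floor(log2(1258)) + 1 = 11
leading_zeros = num_bits - 1 = 10
binary(1258) = 10011101010

Elias gamma(1258) = '0000000000' + '10011101010' = 000000000010011101010 (21 bits)


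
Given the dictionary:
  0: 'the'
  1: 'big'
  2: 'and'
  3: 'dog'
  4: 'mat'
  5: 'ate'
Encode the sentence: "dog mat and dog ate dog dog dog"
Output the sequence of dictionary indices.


Look up each word in the dictionary:
  'dog' -> 3
  'mat' -> 4
  'and' -> 2
  'dog' -> 3
  'ate' -> 5
  'dog' -> 3
  'dog' -> 3
  'dog' -> 3

Encoded: [3, 4, 2, 3, 5, 3, 3, 3]


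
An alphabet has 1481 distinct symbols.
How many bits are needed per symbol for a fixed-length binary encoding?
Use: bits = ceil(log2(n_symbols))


log2(1481) = 10.5324
Bracket: 2^10 = 1024 < 1481 <= 2^11 = 2048
So ceil(log2(1481)) = 11

bits = ceil(log2(1481)) = ceil(10.5324) = 11 bits


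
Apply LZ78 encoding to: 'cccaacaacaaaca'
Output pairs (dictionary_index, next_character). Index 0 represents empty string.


LZ78 encoding steps:
Dictionary: {0: ''}
Step 1: w='' (idx 0), next='c' -> output (0, 'c'), add 'c' as idx 1
Step 2: w='c' (idx 1), next='c' -> output (1, 'c'), add 'cc' as idx 2
Step 3: w='' (idx 0), next='a' -> output (0, 'a'), add 'a' as idx 3
Step 4: w='a' (idx 3), next='c' -> output (3, 'c'), add 'ac' as idx 4
Step 5: w='a' (idx 3), next='a' -> output (3, 'a'), add 'aa' as idx 5
Step 6: w='c' (idx 1), next='a' -> output (1, 'a'), add 'ca' as idx 6
Step 7: w='aa' (idx 5), next='c' -> output (5, 'c'), add 'aac' as idx 7
Step 8: w='a' (idx 3), end of input -> output (3, '')


Encoded: [(0, 'c'), (1, 'c'), (0, 'a'), (3, 'c'), (3, 'a'), (1, 'a'), (5, 'c'), (3, '')]


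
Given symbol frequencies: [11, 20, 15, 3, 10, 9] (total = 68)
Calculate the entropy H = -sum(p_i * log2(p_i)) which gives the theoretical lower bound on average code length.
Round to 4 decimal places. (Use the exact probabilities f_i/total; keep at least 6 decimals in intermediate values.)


Per-symbol terms -p_i * log2(p_i) with p_i = f_i/68:
  p = 11/68 = 0.161765: log2(p) = -2.628031, -p*log2(p) = 0.425123
  p = 20/68 = 0.294118: log2(p) = -1.765535, -p*log2(p) = 0.519275
  p = 15/68 = 0.220588: log2(p) = -2.180572, -p*log2(p) = 0.481009
  p = 3/68 = 0.044118: log2(p) = -4.502500, -p*log2(p) = 0.198640
  p = 10/68 = 0.147059: log2(p) = -2.765535, -p*log2(p) = 0.406696
  p = 9/68 = 0.132353: log2(p) = -2.917538, -p*log2(p) = 0.386145
H = 0.425123 + 0.519275 + 0.481009 + 0.198640 + 0.406696 + 0.386145 = 2.416888

H = 2.4169 bits/symbol


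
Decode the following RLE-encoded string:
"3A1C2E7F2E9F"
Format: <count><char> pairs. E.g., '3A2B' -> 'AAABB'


Expanding each <count><char> pair:
  3A -> 'AAA'
  1C -> 'C'
  2E -> 'EE'
  7F -> 'FFFFFFF'
  2E -> 'EE'
  9F -> 'FFFFFFFFF'

Decoded = AAACEEFFFFFFFEEFFFFFFFFF


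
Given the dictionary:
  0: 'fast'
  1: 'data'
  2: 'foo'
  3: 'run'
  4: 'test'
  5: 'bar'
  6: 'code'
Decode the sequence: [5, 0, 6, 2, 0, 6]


Look up each index in the dictionary:
  5 -> 'bar'
  0 -> 'fast'
  6 -> 'code'
  2 -> 'foo'
  0 -> 'fast'
  6 -> 'code'

Decoded: "bar fast code foo fast code"


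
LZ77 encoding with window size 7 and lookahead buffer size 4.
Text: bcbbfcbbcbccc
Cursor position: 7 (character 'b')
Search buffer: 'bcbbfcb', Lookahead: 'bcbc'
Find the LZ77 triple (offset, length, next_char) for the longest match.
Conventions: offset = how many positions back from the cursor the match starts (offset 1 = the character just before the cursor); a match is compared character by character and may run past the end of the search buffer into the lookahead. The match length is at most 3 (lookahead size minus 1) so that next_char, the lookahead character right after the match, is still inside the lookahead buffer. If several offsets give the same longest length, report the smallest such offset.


Try each offset into the search buffer:
  offset=1 (pos 6, char 'b'): match length 1
  offset=2 (pos 5, char 'c'): match length 0
  offset=3 (pos 4, char 'f'): match length 0
  offset=4 (pos 3, char 'b'): match length 1
  offset=5 (pos 2, char 'b'): match length 1
  offset=6 (pos 1, char 'c'): match length 0
  offset=7 (pos 0, char 'b'): match length 3
Longest match has length 3 at offset 7.
next_char = character at position 7 + 3 = 10 -> 'c'

Best match: offset=7, length=3 (matching 'bcb' starting at position 0)
LZ77 triple: (7, 3, 'c')


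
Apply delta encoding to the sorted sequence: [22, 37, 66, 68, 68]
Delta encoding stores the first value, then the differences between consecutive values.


First value: 22
Deltas:
  37 - 22 = 15
  66 - 37 = 29
  68 - 66 = 2
  68 - 68 = 0


Delta encoded: [22, 15, 29, 2, 0]


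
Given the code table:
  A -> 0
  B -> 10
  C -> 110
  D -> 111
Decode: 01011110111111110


Decoding:
0 -> A
10 -> B
111 -> D
10 -> B
111 -> D
111 -> D
110 -> C


Result: ABDBDDC


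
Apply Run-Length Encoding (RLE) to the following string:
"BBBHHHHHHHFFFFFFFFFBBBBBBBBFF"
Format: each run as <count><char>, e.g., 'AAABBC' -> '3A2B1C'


Scanning runs left to right:
  i=0: run of 'B' x 3 -> '3B'
  i=3: run of 'H' x 7 -> '7H'
  i=10: run of 'F' x 9 -> '9F'
  i=19: run of 'B' x 8 -> '8B'
  i=27: run of 'F' x 2 -> '2F'

RLE = 3B7H9F8B2F


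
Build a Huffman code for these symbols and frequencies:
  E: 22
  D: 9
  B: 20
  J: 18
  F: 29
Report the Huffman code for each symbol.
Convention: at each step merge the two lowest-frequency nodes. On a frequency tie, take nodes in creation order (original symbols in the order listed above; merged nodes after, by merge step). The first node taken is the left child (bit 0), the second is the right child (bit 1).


Huffman tree construction:
Step 1: Merge D(9) + J(18) = 27
Step 2: Merge B(20) + E(22) = 42
Step 3: Merge (D+J)(27) + F(29) = 56
Step 4: Merge (B+E)(42) + ((D+J)+F)(56) = 98
Read each symbol's code off the tree from the root (left child = 0, right child = 1).

Codes:
  E: 01 (length 2)
  D: 100 (length 3)
  B: 00 (length 2)
  J: 101 (length 3)
  F: 11 (length 2)
Average code length: 223/98 = 2.2755 bits/symbol


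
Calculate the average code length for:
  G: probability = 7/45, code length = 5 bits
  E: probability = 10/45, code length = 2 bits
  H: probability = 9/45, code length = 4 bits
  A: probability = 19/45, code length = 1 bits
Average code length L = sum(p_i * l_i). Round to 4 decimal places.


Weighted contributions p_i * l_i:
  G: (7/45) * 5 = 35/45
  E: (10/45) * 2 = 20/45
  H: (9/45) * 4 = 36/45
  A: (19/45) * 1 = 19/45
Sum = (35 + 20 + 36 + 19)/45 = 110/45

L = 110/45 = 2.4444 bits/symbol


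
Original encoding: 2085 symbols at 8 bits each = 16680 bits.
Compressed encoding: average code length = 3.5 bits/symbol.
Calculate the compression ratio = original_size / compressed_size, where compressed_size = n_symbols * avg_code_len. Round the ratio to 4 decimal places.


original_size = n_symbols * orig_bits = 2085 * 8 = 16680 bits
compressed_size = n_symbols * avg_code_len = 2085 * 3.5 = 7297.5 bits
ratio = original_size / compressed_size = 16680 / 7297.5 = 2.2857

Compression ratio = 2.2857


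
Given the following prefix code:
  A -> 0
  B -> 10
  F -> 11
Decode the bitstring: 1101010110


Decoding step by step:
Bits 11 -> F
Bits 0 -> A
Bits 10 -> B
Bits 10 -> B
Bits 11 -> F
Bits 0 -> A


Decoded message: FABBFA


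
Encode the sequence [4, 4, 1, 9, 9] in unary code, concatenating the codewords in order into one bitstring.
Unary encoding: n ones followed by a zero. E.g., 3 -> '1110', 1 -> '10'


Encode each number as n ones followed by a terminating 0:
  4 -> 11110 (5 bits)
  4 -> 11110 (5 bits)
  1 -> 10 (2 bits)
  9 -> 1111111110 (10 bits)
  9 -> 1111111110 (10 bits)
Total length = 5 + 5 + 2 + 10 + 10 = 32 bits.

Unary([4, 4, 1, 9, 9]) = 11110111101011111111101111111110 (32 bits)


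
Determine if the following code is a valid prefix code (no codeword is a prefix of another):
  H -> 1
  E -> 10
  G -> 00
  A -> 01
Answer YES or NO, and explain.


Checking each pair (does one codeword prefix another?):
  H='1' vs E='10': prefix -- VIOLATION

NO -- this is NOT a valid prefix code. H (1) is a prefix of E (10).


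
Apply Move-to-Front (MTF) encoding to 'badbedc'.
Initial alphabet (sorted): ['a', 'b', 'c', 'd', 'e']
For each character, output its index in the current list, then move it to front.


MTF encoding:
'b': index 1 in ['a', 'b', 'c', 'd', 'e'] -> ['b', 'a', 'c', 'd', 'e']
'a': index 1 in ['b', 'a', 'c', 'd', 'e'] -> ['a', 'b', 'c', 'd', 'e']
'd': index 3 in ['a', 'b', 'c', 'd', 'e'] -> ['d', 'a', 'b', 'c', 'e']
'b': index 2 in ['d', 'a', 'b', 'c', 'e'] -> ['b', 'd', 'a', 'c', 'e']
'e': index 4 in ['b', 'd', 'a', 'c', 'e'] -> ['e', 'b', 'd', 'a', 'c']
'd': index 2 in ['e', 'b', 'd', 'a', 'c'] -> ['d', 'e', 'b', 'a', 'c']
'c': index 4 in ['d', 'e', 'b', 'a', 'c'] -> ['c', 'd', 'e', 'b', 'a']


Output: [1, 1, 3, 2, 4, 2, 4]


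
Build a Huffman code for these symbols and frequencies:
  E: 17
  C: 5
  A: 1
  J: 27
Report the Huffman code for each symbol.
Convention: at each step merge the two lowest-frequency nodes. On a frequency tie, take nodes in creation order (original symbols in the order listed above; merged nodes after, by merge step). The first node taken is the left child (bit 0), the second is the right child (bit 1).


Huffman tree construction:
Step 1: Merge A(1) + C(5) = 6
Step 2: Merge (A+C)(6) + E(17) = 23
Step 3: Merge ((A+C)+E)(23) + J(27) = 50
Read each symbol's code off the tree from the root (left child = 0, right child = 1).

Codes:
  E: 01 (length 2)
  C: 001 (length 3)
  A: 000 (length 3)
  J: 1 (length 1)
Average code length: 79/50 = 1.5800 bits/symbol


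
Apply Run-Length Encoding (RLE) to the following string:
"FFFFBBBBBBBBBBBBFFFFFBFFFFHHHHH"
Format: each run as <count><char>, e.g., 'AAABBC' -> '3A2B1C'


Scanning runs left to right:
  i=0: run of 'F' x 4 -> '4F'
  i=4: run of 'B' x 12 -> '12B'
  i=16: run of 'F' x 5 -> '5F'
  i=21: run of 'B' x 1 -> '1B'
  i=22: run of 'F' x 4 -> '4F'
  i=26: run of 'H' x 5 -> '5H'

RLE = 4F12B5F1B4F5H


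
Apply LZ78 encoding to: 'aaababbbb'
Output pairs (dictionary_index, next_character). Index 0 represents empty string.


LZ78 encoding steps:
Dictionary: {0: ''}
Step 1: w='' (idx 0), next='a' -> output (0, 'a'), add 'a' as idx 1
Step 2: w='a' (idx 1), next='a' -> output (1, 'a'), add 'aa' as idx 2
Step 3: w='' (idx 0), next='b' -> output (0, 'b'), add 'b' as idx 3
Step 4: w='a' (idx 1), next='b' -> output (1, 'b'), add 'ab' as idx 4
Step 5: w='b' (idx 3), next='b' -> output (3, 'b'), add 'bb' as idx 5
Step 6: w='b' (idx 3), end of input -> output (3, '')


Encoded: [(0, 'a'), (1, 'a'), (0, 'b'), (1, 'b'), (3, 'b'), (3, '')]


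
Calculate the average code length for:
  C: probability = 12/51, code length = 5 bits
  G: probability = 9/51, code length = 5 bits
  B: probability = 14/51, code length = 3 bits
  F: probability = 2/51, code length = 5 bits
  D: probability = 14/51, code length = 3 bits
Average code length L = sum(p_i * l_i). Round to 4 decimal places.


Weighted contributions p_i * l_i:
  C: (12/51) * 5 = 60/51
  G: (9/51) * 5 = 45/51
  B: (14/51) * 3 = 42/51
  F: (2/51) * 5 = 10/51
  D: (14/51) * 3 = 42/51
Sum = (60 + 45 + 42 + 10 + 42)/51 = 199/51

L = 199/51 = 3.9020 bits/symbol


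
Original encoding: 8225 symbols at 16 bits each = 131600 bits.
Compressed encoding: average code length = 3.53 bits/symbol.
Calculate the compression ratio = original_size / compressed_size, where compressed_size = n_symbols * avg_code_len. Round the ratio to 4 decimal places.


original_size = n_symbols * orig_bits = 8225 * 16 = 131600 bits
compressed_size = n_symbols * avg_code_len = 8225 * 3.53 = 29034.25 bits
ratio = original_size / compressed_size = 131600 / 29034.25 = 4.5326

Compression ratio = 4.5326


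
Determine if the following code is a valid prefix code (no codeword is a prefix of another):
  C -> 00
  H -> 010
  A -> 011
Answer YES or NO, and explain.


Checking each pair (does one codeword prefix another?):
  C='00' vs H='010': no prefix
  C='00' vs A='011': no prefix
  H='010' vs C='00': no prefix
  H='010' vs A='011': no prefix
  A='011' vs C='00': no prefix
  A='011' vs H='010': no prefix
No violation found over all pairs.

YES -- this is a valid prefix code. No codeword is a prefix of any other codeword.


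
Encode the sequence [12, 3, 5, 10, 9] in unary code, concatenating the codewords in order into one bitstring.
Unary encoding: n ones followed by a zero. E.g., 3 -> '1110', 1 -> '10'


Encode each number as n ones followed by a terminating 0:
  12 -> 1111111111110 (13 bits)
  3 -> 1110 (4 bits)
  5 -> 111110 (6 bits)
  10 -> 11111111110 (11 bits)
  9 -> 1111111110 (10 bits)
Total length = 13 + 4 + 6 + 11 + 10 = 44 bits.

Unary([12, 3, 5, 10, 9]) = 11111111111101110111110111111111101111111110 (44 bits)


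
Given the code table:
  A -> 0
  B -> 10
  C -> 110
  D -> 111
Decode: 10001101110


Decoding:
10 -> B
0 -> A
0 -> A
110 -> C
111 -> D
0 -> A


Result: BAACDA


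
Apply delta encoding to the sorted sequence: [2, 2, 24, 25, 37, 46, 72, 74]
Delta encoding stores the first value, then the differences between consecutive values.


First value: 2
Deltas:
  2 - 2 = 0
  24 - 2 = 22
  25 - 24 = 1
  37 - 25 = 12
  46 - 37 = 9
  72 - 46 = 26
  74 - 72 = 2


Delta encoded: [2, 0, 22, 1, 12, 9, 26, 2]


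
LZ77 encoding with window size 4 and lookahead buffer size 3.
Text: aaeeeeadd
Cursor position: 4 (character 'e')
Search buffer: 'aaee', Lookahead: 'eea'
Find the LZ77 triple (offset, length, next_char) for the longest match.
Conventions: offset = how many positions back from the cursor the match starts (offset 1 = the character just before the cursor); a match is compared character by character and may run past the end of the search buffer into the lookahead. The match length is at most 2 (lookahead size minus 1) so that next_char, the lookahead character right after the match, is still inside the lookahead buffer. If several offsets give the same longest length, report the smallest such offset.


Try each offset into the search buffer:
  offset=1 (pos 3, char 'e'): match length 2
  offset=2 (pos 2, char 'e'): match length 2
  offset=3 (pos 1, char 'a'): match length 0
  offset=4 (pos 0, char 'a'): match length 0
Longest match has length 2, found at offsets 1, 2; take the smallest, offset 1.
next_char = character at position 4 + 2 = 6 -> 'a'

Best match: offset=1, length=2 (matching 'ee' starting at position 3)
LZ77 triple: (1, 2, 'a')


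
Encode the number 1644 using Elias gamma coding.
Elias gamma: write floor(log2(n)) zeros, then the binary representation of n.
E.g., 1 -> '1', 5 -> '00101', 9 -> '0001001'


num_bits = floor(log2(1644)) + 1 = 11
leading_zeros = num_bits - 1 = 10
binary(1644) = 11001101100

Elias gamma(1644) = '0000000000' + '11001101100' = 000000000011001101100 (21 bits)


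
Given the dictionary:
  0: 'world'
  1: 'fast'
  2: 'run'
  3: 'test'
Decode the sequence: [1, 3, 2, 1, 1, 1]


Look up each index in the dictionary:
  1 -> 'fast'
  3 -> 'test'
  2 -> 'run'
  1 -> 'fast'
  1 -> 'fast'
  1 -> 'fast'

Decoded: "fast test run fast fast fast"


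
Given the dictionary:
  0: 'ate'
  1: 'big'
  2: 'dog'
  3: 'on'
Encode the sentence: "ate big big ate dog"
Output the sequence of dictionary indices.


Look up each word in the dictionary:
  'ate' -> 0
  'big' -> 1
  'big' -> 1
  'ate' -> 0
  'dog' -> 2

Encoded: [0, 1, 1, 0, 2]


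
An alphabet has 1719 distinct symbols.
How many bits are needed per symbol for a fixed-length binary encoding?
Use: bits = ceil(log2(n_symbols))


log2(1719) = 10.7474
Bracket: 2^10 = 1024 < 1719 <= 2^11 = 2048
So ceil(log2(1719)) = 11

bits = ceil(log2(1719)) = ceil(10.7474) = 11 bits


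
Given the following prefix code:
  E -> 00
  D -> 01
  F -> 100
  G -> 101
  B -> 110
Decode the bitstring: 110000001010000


Decoding step by step:
Bits 110 -> B
Bits 00 -> E
Bits 00 -> E
Bits 01 -> D
Bits 01 -> D
Bits 00 -> E
Bits 00 -> E


Decoded message: BEEDDEE


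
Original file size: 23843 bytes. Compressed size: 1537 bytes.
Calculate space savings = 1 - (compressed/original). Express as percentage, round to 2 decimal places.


ratio = compressed/original = 1537/23843 = 0.064463
savings = 1 - ratio = 1 - 0.064463 = 0.935537
as a percentage: 0.935537 * 100 = 93.55%

Space savings = 1 - 1537/23843 = 93.55%


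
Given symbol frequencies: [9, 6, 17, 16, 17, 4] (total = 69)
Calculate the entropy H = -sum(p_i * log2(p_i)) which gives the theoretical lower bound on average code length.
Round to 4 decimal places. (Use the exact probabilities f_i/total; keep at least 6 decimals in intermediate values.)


Per-symbol terms -p_i * log2(p_i) with p_i = f_i/69:
  p = 9/69 = 0.130435: log2(p) = -2.938599, -p*log2(p) = 0.383296
  p = 6/69 = 0.086957: log2(p) = -3.523562, -p*log2(p) = 0.306397
  p = 17/69 = 0.246377: log2(p) = -2.021062, -p*log2(p) = 0.497943
  p = 16/69 = 0.231884: log2(p) = -2.108524, -p*log2(p) = 0.488933
  p = 17/69 = 0.246377: log2(p) = -2.021062, -p*log2(p) = 0.497943
  p = 4/69 = 0.057971: log2(p) = -4.108524, -p*log2(p) = 0.238175
H = 0.383296 + 0.306397 + 0.497943 + 0.488933 + 0.497943 + 0.238175 = 2.412687

H = 2.4127 bits/symbol


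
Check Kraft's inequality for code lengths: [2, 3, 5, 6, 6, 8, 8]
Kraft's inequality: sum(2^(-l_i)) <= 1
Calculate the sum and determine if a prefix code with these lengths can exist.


Sum = 2^(-2) + 2^(-3) + 2^(-5) + 2^(-6) + 2^(-6) + 2^(-8) + 2^(-8)
    = 0.25 + 0.125 + 0.03125 + 0.015625 + 0.015625 + 0.00390625 + 0.00390625
    = 114/256 = 0.4453125
Since 0.4453125 <= 1, Kraft's inequality IS satisfied.
A prefix code with these lengths CAN exist.

Kraft sum = 0.4453125. Satisfied.


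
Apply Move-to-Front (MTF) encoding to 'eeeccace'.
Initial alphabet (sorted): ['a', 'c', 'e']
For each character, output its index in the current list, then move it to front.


MTF encoding:
'e': index 2 in ['a', 'c', 'e'] -> ['e', 'a', 'c']
'e': index 0 in ['e', 'a', 'c'] -> ['e', 'a', 'c']
'e': index 0 in ['e', 'a', 'c'] -> ['e', 'a', 'c']
'c': index 2 in ['e', 'a', 'c'] -> ['c', 'e', 'a']
'c': index 0 in ['c', 'e', 'a'] -> ['c', 'e', 'a']
'a': index 2 in ['c', 'e', 'a'] -> ['a', 'c', 'e']
'c': index 1 in ['a', 'c', 'e'] -> ['c', 'a', 'e']
'e': index 2 in ['c', 'a', 'e'] -> ['e', 'c', 'a']


Output: [2, 0, 0, 2, 0, 2, 1, 2]


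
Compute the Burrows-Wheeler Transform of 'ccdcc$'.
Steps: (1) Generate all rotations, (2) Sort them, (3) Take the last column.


Rotations (sorted):
  0: $ccdcc -> last char: c
  1: c$ccdc -> last char: c
  2: cc$ccd -> last char: d
  3: ccdcc$ -> last char: $
  4: cdcc$c -> last char: c
  5: dcc$cc -> last char: c


BWT = ccd$cc


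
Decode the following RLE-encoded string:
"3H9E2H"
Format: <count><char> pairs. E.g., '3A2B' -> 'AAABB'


Expanding each <count><char> pair:
  3H -> 'HHH'
  9E -> 'EEEEEEEEE'
  2H -> 'HH'

Decoded = HHHEEEEEEEEEHH


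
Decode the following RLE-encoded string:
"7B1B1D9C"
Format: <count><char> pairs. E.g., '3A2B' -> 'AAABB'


Expanding each <count><char> pair:
  7B -> 'BBBBBBB'
  1B -> 'B'
  1D -> 'D'
  9C -> 'CCCCCCCCC'

Decoded = BBBBBBBBDCCCCCCCCC


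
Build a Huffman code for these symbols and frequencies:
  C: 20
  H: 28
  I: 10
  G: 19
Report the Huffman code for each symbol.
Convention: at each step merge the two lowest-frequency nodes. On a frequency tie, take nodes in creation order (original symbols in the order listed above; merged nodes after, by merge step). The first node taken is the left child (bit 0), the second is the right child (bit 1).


Huffman tree construction:
Step 1: Merge I(10) + G(19) = 29
Step 2: Merge C(20) + H(28) = 48
Step 3: Merge (I+G)(29) + (C+H)(48) = 77
Read each symbol's code off the tree from the root (left child = 0, right child = 1).

Codes:
  C: 10 (length 2)
  H: 11 (length 2)
  I: 00 (length 2)
  G: 01 (length 2)
Average code length: 154/77 = 2.0000 bits/symbol


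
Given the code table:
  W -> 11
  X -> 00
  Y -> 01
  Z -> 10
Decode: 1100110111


Decoding:
11 -> W
00 -> X
11 -> W
01 -> Y
11 -> W


Result: WXWYW


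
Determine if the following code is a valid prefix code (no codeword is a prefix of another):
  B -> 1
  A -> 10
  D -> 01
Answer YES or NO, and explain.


Checking each pair (does one codeword prefix another?):
  B='1' vs A='10': prefix -- VIOLATION

NO -- this is NOT a valid prefix code. B (1) is a prefix of A (10).


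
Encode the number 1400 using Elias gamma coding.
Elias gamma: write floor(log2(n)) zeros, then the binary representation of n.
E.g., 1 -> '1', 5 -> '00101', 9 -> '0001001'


num_bits = floor(log2(1400)) + 1 = 11
leading_zeros = num_bits - 1 = 10
binary(1400) = 10101111000

Elias gamma(1400) = '0000000000' + '10101111000' = 000000000010101111000 (21 bits)


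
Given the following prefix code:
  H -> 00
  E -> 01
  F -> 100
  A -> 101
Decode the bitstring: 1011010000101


Decoding step by step:
Bits 101 -> A
Bits 101 -> A
Bits 00 -> H
Bits 00 -> H
Bits 101 -> A


Decoded message: AAHHA


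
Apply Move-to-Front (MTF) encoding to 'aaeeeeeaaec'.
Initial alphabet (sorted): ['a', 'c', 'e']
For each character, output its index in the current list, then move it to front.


MTF encoding:
'a': index 0 in ['a', 'c', 'e'] -> ['a', 'c', 'e']
'a': index 0 in ['a', 'c', 'e'] -> ['a', 'c', 'e']
'e': index 2 in ['a', 'c', 'e'] -> ['e', 'a', 'c']
'e': index 0 in ['e', 'a', 'c'] -> ['e', 'a', 'c']
'e': index 0 in ['e', 'a', 'c'] -> ['e', 'a', 'c']
'e': index 0 in ['e', 'a', 'c'] -> ['e', 'a', 'c']
'e': index 0 in ['e', 'a', 'c'] -> ['e', 'a', 'c']
'a': index 1 in ['e', 'a', 'c'] -> ['a', 'e', 'c']
'a': index 0 in ['a', 'e', 'c'] -> ['a', 'e', 'c']
'e': index 1 in ['a', 'e', 'c'] -> ['e', 'a', 'c']
'c': index 2 in ['e', 'a', 'c'] -> ['c', 'e', 'a']


Output: [0, 0, 2, 0, 0, 0, 0, 1, 0, 1, 2]


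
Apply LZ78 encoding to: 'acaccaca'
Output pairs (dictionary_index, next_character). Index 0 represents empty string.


LZ78 encoding steps:
Dictionary: {0: ''}
Step 1: w='' (idx 0), next='a' -> output (0, 'a'), add 'a' as idx 1
Step 2: w='' (idx 0), next='c' -> output (0, 'c'), add 'c' as idx 2
Step 3: w='a' (idx 1), next='c' -> output (1, 'c'), add 'ac' as idx 3
Step 4: w='c' (idx 2), next='a' -> output (2, 'a'), add 'ca' as idx 4
Step 5: w='ca' (idx 4), end of input -> output (4, '')


Encoded: [(0, 'a'), (0, 'c'), (1, 'c'), (2, 'a'), (4, '')]


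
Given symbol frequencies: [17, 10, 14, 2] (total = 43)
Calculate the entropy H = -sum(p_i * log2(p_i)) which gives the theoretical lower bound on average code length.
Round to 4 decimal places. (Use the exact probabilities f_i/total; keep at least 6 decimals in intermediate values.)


Per-symbol terms -p_i * log2(p_i) with p_i = f_i/43:
  p = 17/43 = 0.395349: log2(p) = -1.338802, -p*log2(p) = 0.529294
  p = 10/43 = 0.232558: log2(p) = -2.104337, -p*log2(p) = 0.489381
  p = 14/43 = 0.325581: log2(p) = -1.618910, -p*log2(p) = 0.527087
  p = 2/43 = 0.046512: log2(p) = -4.426265, -p*log2(p) = 0.205873
H = 0.529294 + 0.489381 + 0.527087 + 0.205873 = 1.751635

H = 1.7516 bits/symbol


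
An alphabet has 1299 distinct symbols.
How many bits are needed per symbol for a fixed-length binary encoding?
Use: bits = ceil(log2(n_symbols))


log2(1299) = 10.3432
Bracket: 2^10 = 1024 < 1299 <= 2^11 = 2048
So ceil(log2(1299)) = 11

bits = ceil(log2(1299)) = ceil(10.3432) = 11 bits


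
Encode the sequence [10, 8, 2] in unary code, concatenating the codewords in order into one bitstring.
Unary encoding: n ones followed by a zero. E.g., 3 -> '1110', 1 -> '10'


Encode each number as n ones followed by a terminating 0:
  10 -> 11111111110 (11 bits)
  8 -> 111111110 (9 bits)
  2 -> 110 (3 bits)
Total length = 11 + 9 + 3 = 23 bits.

Unary([10, 8, 2]) = 11111111110111111110110 (23 bits)


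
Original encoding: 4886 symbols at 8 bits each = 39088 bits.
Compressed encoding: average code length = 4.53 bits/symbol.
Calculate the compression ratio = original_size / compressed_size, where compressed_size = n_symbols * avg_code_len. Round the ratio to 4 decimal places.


original_size = n_symbols * orig_bits = 4886 * 8 = 39088 bits
compressed_size = n_symbols * avg_code_len = 4886 * 4.53 = 22133.58 bits
ratio = original_size / compressed_size = 39088 / 22133.58 = 1.766

Compression ratio = 1.766


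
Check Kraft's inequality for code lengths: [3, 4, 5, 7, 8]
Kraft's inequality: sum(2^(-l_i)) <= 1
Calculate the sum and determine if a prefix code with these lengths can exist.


Sum = 2^(-3) + 2^(-4) + 2^(-5) + 2^(-7) + 2^(-8)
    = 0.125 + 0.0625 + 0.03125 + 0.0078125 + 0.00390625
    = 59/256 = 0.23046875
Since 0.23046875 <= 1, Kraft's inequality IS satisfied.
A prefix code with these lengths CAN exist.

Kraft sum = 0.23046875. Satisfied.


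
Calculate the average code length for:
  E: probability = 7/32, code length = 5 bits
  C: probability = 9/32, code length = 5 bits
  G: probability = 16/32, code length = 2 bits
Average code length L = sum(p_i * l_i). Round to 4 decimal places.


Weighted contributions p_i * l_i:
  E: (7/32) * 5 = 35/32
  C: (9/32) * 5 = 45/32
  G: (16/32) * 2 = 32/32
Sum = (35 + 45 + 32)/32 = 112/32

L = 112/32 = 3.5000 bits/symbol


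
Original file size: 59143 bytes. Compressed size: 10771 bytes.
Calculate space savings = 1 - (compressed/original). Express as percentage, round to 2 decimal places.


ratio = compressed/original = 10771/59143 = 0.182118
savings = 1 - ratio = 1 - 0.182118 = 0.817882
as a percentage: 0.817882 * 100 = 81.79%

Space savings = 1 - 10771/59143 = 81.79%


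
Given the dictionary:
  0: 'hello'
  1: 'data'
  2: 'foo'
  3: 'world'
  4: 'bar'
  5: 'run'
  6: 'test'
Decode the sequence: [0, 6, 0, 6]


Look up each index in the dictionary:
  0 -> 'hello'
  6 -> 'test'
  0 -> 'hello'
  6 -> 'test'

Decoded: "hello test hello test"


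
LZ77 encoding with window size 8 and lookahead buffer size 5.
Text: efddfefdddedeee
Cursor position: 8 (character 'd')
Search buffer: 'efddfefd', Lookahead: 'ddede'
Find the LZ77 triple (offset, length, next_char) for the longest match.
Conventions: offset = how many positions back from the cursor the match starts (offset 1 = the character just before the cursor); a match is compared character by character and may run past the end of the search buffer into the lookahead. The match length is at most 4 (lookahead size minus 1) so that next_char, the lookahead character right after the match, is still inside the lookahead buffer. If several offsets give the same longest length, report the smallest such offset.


Try each offset into the search buffer:
  offset=1 (pos 7, char 'd'): match length 2
  offset=2 (pos 6, char 'f'): match length 0
  offset=3 (pos 5, char 'e'): match length 0
  offset=4 (pos 4, char 'f'): match length 0
  offset=5 (pos 3, char 'd'): match length 1
  offset=6 (pos 2, char 'd'): match length 2
  offset=7 (pos 1, char 'f'): match length 0
  offset=8 (pos 0, char 'e'): match length 0
Longest match has length 2, found at offsets 1, 6; take the smallest, offset 1.
next_char = character at position 8 + 2 = 10 -> 'e'

Best match: offset=1, length=2 (matching 'dd' starting at position 7)
LZ77 triple: (1, 2, 'e')


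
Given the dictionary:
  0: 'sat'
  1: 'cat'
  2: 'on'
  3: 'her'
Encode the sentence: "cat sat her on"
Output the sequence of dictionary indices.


Look up each word in the dictionary:
  'cat' -> 1
  'sat' -> 0
  'her' -> 3
  'on' -> 2

Encoded: [1, 0, 3, 2]


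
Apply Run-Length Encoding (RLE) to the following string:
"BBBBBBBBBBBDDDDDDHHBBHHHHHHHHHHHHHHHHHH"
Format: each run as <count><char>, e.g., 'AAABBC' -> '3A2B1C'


Scanning runs left to right:
  i=0: run of 'B' x 11 -> '11B'
  i=11: run of 'D' x 6 -> '6D'
  i=17: run of 'H' x 2 -> '2H'
  i=19: run of 'B' x 2 -> '2B'
  i=21: run of 'H' x 18 -> '18H'

RLE = 11B6D2H2B18H


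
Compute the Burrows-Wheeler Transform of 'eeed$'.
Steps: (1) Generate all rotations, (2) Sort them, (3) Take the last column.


Rotations (sorted):
  0: $eeed -> last char: d
  1: d$eee -> last char: e
  2: ed$ee -> last char: e
  3: eed$e -> last char: e
  4: eeed$ -> last char: $


BWT = deee$


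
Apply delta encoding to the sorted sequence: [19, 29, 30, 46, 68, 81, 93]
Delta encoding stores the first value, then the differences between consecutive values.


First value: 19
Deltas:
  29 - 19 = 10
  30 - 29 = 1
  46 - 30 = 16
  68 - 46 = 22
  81 - 68 = 13
  93 - 81 = 12


Delta encoded: [19, 10, 1, 16, 22, 13, 12]


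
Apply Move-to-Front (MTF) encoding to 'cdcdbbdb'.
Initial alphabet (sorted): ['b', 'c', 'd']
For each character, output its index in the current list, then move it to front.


MTF encoding:
'c': index 1 in ['b', 'c', 'd'] -> ['c', 'b', 'd']
'd': index 2 in ['c', 'b', 'd'] -> ['d', 'c', 'b']
'c': index 1 in ['d', 'c', 'b'] -> ['c', 'd', 'b']
'd': index 1 in ['c', 'd', 'b'] -> ['d', 'c', 'b']
'b': index 2 in ['d', 'c', 'b'] -> ['b', 'd', 'c']
'b': index 0 in ['b', 'd', 'c'] -> ['b', 'd', 'c']
'd': index 1 in ['b', 'd', 'c'] -> ['d', 'b', 'c']
'b': index 1 in ['d', 'b', 'c'] -> ['b', 'd', 'c']


Output: [1, 2, 1, 1, 2, 0, 1, 1]


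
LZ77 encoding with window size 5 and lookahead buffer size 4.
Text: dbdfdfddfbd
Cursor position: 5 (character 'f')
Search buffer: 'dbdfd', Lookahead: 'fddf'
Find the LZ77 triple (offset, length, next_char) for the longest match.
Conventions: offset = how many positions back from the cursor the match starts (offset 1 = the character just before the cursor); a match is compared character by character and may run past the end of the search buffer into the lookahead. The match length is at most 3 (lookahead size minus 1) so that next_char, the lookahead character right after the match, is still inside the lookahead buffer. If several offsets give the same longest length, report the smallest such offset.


Try each offset into the search buffer:
  offset=1 (pos 4, char 'd'): match length 0
  offset=2 (pos 3, char 'f'): match length 2
  offset=3 (pos 2, char 'd'): match length 0
  offset=4 (pos 1, char 'b'): match length 0
  offset=5 (pos 0, char 'd'): match length 0
Longest match has length 2 at offset 2.
next_char = character at position 5 + 2 = 7 -> 'd'

Best match: offset=2, length=2 (matching 'fd' starting at position 3)
LZ77 triple: (2, 2, 'd')


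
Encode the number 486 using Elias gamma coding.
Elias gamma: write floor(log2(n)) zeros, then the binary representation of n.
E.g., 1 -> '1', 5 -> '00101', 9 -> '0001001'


num_bits = floor(log2(486)) + 1 = 9
leading_zeros = num_bits - 1 = 8
binary(486) = 111100110

Elias gamma(486) = '00000000' + '111100110' = 00000000111100110 (17 bits)


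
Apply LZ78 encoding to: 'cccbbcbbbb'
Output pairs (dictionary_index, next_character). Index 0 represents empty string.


LZ78 encoding steps:
Dictionary: {0: ''}
Step 1: w='' (idx 0), next='c' -> output (0, 'c'), add 'c' as idx 1
Step 2: w='c' (idx 1), next='c' -> output (1, 'c'), add 'cc' as idx 2
Step 3: w='' (idx 0), next='b' -> output (0, 'b'), add 'b' as idx 3
Step 4: w='b' (idx 3), next='c' -> output (3, 'c'), add 'bc' as idx 4
Step 5: w='b' (idx 3), next='b' -> output (3, 'b'), add 'bb' as idx 5
Step 6: w='bb' (idx 5), end of input -> output (5, '')


Encoded: [(0, 'c'), (1, 'c'), (0, 'b'), (3, 'c'), (3, 'b'), (5, '')]


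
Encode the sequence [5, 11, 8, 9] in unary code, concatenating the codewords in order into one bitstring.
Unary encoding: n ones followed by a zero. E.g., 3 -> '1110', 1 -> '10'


Encode each number as n ones followed by a terminating 0:
  5 -> 111110 (6 bits)
  11 -> 111111111110 (12 bits)
  8 -> 111111110 (9 bits)
  9 -> 1111111110 (10 bits)
Total length = 6 + 12 + 9 + 10 = 37 bits.

Unary([5, 11, 8, 9]) = 1111101111111111101111111101111111110 (37 bits)


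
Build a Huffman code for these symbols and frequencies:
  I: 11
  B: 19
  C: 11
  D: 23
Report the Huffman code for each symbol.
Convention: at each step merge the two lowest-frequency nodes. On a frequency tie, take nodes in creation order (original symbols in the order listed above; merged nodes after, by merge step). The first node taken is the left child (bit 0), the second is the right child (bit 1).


Huffman tree construction:
Step 1: Merge I(11) + C(11) = 22
Step 2: Merge B(19) + (I+C)(22) = 41
Step 3: Merge D(23) + (B+(I+C))(41) = 64
Read each symbol's code off the tree from the root (left child = 0, right child = 1).

Codes:
  I: 110 (length 3)
  B: 10 (length 2)
  C: 111 (length 3)
  D: 0 (length 1)
Average code length: 127/64 = 1.9844 bits/symbol


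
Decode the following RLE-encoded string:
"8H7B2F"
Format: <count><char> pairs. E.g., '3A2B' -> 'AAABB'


Expanding each <count><char> pair:
  8H -> 'HHHHHHHH'
  7B -> 'BBBBBBB'
  2F -> 'FF'

Decoded = HHHHHHHHBBBBBBBFF


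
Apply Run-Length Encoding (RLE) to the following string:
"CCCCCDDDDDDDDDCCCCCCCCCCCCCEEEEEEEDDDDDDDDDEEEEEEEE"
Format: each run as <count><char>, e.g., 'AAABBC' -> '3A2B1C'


Scanning runs left to right:
  i=0: run of 'C' x 5 -> '5C'
  i=5: run of 'D' x 9 -> '9D'
  i=14: run of 'C' x 13 -> '13C'
  i=27: run of 'E' x 7 -> '7E'
  i=34: run of 'D' x 9 -> '9D'
  i=43: run of 'E' x 8 -> '8E'

RLE = 5C9D13C7E9D8E


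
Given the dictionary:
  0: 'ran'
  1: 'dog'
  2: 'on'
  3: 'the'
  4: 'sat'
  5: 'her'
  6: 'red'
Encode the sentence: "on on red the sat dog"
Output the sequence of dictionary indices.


Look up each word in the dictionary:
  'on' -> 2
  'on' -> 2
  'red' -> 6
  'the' -> 3
  'sat' -> 4
  'dog' -> 1

Encoded: [2, 2, 6, 3, 4, 1]


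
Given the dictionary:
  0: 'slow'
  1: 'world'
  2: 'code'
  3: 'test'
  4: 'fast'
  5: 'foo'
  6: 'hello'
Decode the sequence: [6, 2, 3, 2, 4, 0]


Look up each index in the dictionary:
  6 -> 'hello'
  2 -> 'code'
  3 -> 'test'
  2 -> 'code'
  4 -> 'fast'
  0 -> 'slow'

Decoded: "hello code test code fast slow"


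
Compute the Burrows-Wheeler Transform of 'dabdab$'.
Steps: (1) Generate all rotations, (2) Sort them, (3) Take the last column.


Rotations (sorted):
  0: $dabdab -> last char: b
  1: ab$dabd -> last char: d
  2: abdab$d -> last char: d
  3: b$dabda -> last char: a
  4: bdab$da -> last char: a
  5: dab$dab -> last char: b
  6: dabdab$ -> last char: $


BWT = bddaab$


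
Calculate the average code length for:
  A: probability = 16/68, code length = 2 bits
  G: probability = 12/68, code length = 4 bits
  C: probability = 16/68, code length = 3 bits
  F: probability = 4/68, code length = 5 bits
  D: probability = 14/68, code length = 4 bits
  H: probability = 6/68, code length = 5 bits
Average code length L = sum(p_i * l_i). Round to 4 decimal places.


Weighted contributions p_i * l_i:
  A: (16/68) * 2 = 32/68
  G: (12/68) * 4 = 48/68
  C: (16/68) * 3 = 48/68
  F: (4/68) * 5 = 20/68
  D: (14/68) * 4 = 56/68
  H: (6/68) * 5 = 30/68
Sum = (32 + 48 + 48 + 20 + 56 + 30)/68 = 234/68

L = 234/68 = 3.4412 bits/symbol


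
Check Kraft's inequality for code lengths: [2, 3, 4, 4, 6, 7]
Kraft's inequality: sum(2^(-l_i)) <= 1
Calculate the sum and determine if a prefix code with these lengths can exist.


Sum = 2^(-2) + 2^(-3) + 2^(-4) + 2^(-4) + 2^(-6) + 2^(-7)
    = 0.25 + 0.125 + 0.0625 + 0.0625 + 0.015625 + 0.0078125
    = 67/128 = 0.5234375
Since 0.5234375 <= 1, Kraft's inequality IS satisfied.
A prefix code with these lengths CAN exist.

Kraft sum = 0.5234375. Satisfied.


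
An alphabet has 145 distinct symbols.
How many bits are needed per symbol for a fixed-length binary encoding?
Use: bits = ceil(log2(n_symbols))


log2(145) = 7.1799
Bracket: 2^7 = 128 < 145 <= 2^8 = 256
So ceil(log2(145)) = 8

bits = ceil(log2(145)) = ceil(7.1799) = 8 bits


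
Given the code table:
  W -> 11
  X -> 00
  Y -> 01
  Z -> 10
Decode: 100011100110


Decoding:
10 -> Z
00 -> X
11 -> W
10 -> Z
01 -> Y
10 -> Z


Result: ZXWZYZ


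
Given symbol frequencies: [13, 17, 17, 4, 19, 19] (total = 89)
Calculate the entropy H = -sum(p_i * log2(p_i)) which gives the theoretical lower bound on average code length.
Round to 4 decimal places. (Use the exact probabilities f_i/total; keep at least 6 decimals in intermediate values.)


Per-symbol terms -p_i * log2(p_i) with p_i = f_i/89:
  p = 13/89 = 0.146067: log2(p) = -2.775294, -p*log2(p) = 0.405380
  p = 17/89 = 0.191011: log2(p) = -2.388271, -p*log2(p) = 0.456187
  p = 17/89 = 0.191011: log2(p) = -2.388271, -p*log2(p) = 0.456187
  p = 4/89 = 0.044944: log2(p) = -4.475733, -p*log2(p) = 0.201157
  p = 19/89 = 0.213483: log2(p) = -2.227806, -p*log2(p) = 0.475599
  p = 19/89 = 0.213483: log2(p) = -2.227806, -p*log2(p) = 0.475599
H = 0.405380 + 0.456187 + 0.456187 + 0.201157 + 0.475599 + 0.475599 = 2.470109

H = 2.4701 bits/symbol


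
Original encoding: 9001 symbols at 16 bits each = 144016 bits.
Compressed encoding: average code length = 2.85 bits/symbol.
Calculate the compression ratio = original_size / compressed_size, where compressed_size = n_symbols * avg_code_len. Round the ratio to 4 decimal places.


original_size = n_symbols * orig_bits = 9001 * 16 = 144016 bits
compressed_size = n_symbols * avg_code_len = 9001 * 2.85 = 25652.85 bits
ratio = original_size / compressed_size = 144016 / 25652.85 = 5.614

Compression ratio = 5.614


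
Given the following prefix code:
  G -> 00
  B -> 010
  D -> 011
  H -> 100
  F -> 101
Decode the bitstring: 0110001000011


Decoding step by step:
Bits 011 -> D
Bits 00 -> G
Bits 010 -> B
Bits 00 -> G
Bits 011 -> D


Decoded message: DGBGD


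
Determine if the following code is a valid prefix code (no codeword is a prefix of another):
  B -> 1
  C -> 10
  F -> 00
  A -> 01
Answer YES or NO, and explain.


Checking each pair (does one codeword prefix another?):
  B='1' vs C='10': prefix -- VIOLATION

NO -- this is NOT a valid prefix code. B (1) is a prefix of C (10).


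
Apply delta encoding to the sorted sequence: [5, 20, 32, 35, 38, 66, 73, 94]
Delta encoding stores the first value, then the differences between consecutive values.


First value: 5
Deltas:
  20 - 5 = 15
  32 - 20 = 12
  35 - 32 = 3
  38 - 35 = 3
  66 - 38 = 28
  73 - 66 = 7
  94 - 73 = 21


Delta encoded: [5, 15, 12, 3, 3, 28, 7, 21]


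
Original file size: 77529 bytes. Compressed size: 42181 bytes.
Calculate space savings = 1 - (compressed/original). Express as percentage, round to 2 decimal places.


ratio = compressed/original = 42181/77529 = 0.544067
savings = 1 - ratio = 1 - 0.544067 = 0.455933
as a percentage: 0.455933 * 100 = 45.59%

Space savings = 1 - 42181/77529 = 45.59%


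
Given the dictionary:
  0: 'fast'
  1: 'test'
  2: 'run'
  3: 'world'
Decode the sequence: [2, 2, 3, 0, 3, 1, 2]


Look up each index in the dictionary:
  2 -> 'run'
  2 -> 'run'
  3 -> 'world'
  0 -> 'fast'
  3 -> 'world'
  1 -> 'test'
  2 -> 'run'

Decoded: "run run world fast world test run"


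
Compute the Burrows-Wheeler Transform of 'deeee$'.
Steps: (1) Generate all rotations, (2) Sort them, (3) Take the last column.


Rotations (sorted):
  0: $deeee -> last char: e
  1: deeee$ -> last char: $
  2: e$deee -> last char: e
  3: ee$dee -> last char: e
  4: eee$de -> last char: e
  5: eeee$d -> last char: d


BWT = e$eeed


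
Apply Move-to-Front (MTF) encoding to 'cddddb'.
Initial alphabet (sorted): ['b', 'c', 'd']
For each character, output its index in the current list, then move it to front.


MTF encoding:
'c': index 1 in ['b', 'c', 'd'] -> ['c', 'b', 'd']
'd': index 2 in ['c', 'b', 'd'] -> ['d', 'c', 'b']
'd': index 0 in ['d', 'c', 'b'] -> ['d', 'c', 'b']
'd': index 0 in ['d', 'c', 'b'] -> ['d', 'c', 'b']
'd': index 0 in ['d', 'c', 'b'] -> ['d', 'c', 'b']
'b': index 2 in ['d', 'c', 'b'] -> ['b', 'd', 'c']


Output: [1, 2, 0, 0, 0, 2]
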